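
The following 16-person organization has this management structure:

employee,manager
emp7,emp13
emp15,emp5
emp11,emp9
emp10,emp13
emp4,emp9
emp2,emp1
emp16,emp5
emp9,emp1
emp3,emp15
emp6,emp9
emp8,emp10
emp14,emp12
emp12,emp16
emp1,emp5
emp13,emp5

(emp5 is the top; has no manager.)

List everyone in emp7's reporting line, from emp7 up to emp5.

emp7 -> emp13 -> emp5

emp7 reports to emp13. emp13 reports to emp5. emp5 is at the top.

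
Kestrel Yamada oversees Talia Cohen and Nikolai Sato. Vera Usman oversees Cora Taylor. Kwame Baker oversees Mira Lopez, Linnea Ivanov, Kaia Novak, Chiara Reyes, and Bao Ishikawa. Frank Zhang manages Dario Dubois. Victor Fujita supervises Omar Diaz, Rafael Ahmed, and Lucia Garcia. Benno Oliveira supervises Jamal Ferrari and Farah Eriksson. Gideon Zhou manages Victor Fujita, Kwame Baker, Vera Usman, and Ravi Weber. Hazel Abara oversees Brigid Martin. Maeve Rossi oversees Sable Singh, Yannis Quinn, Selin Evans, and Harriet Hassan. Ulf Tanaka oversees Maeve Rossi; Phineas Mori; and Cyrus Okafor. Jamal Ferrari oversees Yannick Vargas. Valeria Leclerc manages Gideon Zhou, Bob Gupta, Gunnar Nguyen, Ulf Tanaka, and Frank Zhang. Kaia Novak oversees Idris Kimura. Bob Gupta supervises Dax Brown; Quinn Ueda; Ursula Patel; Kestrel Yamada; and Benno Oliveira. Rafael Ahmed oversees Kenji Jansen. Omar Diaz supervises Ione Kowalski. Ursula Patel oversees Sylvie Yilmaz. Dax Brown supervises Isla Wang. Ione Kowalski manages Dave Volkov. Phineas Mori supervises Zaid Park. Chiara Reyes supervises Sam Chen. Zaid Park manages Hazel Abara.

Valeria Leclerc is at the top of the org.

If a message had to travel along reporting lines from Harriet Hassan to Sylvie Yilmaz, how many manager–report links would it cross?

6

Harriet Hassan is 3 levels below Valeria Leclerc, and Sylvie Yilmaz is 3 levels below Valeria Leclerc (their lowest common manager). The shortest path runs up from Harriet Hassan to Valeria Leclerc and back down to Sylvie Yilmaz: 3 + 3 = 6 links.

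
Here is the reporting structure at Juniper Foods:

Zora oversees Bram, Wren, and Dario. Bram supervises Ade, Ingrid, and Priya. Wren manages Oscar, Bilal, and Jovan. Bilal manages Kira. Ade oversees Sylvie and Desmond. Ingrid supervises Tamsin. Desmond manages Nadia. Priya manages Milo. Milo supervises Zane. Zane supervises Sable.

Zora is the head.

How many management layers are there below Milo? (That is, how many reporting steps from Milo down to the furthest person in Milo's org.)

2

The longest chain under Milo runs Milo → Zane → Sable, which is 2 levels below Milo.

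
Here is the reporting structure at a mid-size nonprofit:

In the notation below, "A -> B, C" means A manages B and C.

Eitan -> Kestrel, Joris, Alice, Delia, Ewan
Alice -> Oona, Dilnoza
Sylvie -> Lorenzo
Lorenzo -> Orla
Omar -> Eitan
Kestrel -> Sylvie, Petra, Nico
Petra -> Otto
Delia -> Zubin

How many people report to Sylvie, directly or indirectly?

2

Sylvie directly manages Lorenzo. Under Lorenzo: Orla (1). That's 2 in total.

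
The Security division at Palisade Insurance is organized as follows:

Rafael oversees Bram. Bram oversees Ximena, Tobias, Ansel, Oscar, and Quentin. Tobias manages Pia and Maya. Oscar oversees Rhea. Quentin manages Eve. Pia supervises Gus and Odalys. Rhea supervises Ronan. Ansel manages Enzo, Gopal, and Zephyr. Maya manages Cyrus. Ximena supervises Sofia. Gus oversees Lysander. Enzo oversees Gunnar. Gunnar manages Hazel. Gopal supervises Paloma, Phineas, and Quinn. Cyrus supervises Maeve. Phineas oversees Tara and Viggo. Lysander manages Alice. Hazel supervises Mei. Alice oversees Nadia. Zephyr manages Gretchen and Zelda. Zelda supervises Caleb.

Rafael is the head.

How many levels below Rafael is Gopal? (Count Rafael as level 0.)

Chain from Gopal up to Rafael: Gopal → Ansel → Bram → Rafael. That is 3 steps up, so Gopal is 3 levels below Rafael.

3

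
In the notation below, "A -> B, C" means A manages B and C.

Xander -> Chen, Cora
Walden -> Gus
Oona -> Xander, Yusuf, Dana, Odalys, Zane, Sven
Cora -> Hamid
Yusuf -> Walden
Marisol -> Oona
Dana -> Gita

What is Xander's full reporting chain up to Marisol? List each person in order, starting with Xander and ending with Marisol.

Xander reports to Oona. Oona reports to Marisol. Marisol is at the top.

Xander -> Oona -> Marisol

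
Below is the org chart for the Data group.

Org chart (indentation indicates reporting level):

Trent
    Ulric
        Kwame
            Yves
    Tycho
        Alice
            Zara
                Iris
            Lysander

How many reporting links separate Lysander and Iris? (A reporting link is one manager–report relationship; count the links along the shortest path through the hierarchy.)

3

Lysander is 1 level below Alice, and Iris is 2 levels below Alice (their lowest common manager). The shortest path runs up from Lysander to Alice and back down to Iris: 1 + 2 = 3 links.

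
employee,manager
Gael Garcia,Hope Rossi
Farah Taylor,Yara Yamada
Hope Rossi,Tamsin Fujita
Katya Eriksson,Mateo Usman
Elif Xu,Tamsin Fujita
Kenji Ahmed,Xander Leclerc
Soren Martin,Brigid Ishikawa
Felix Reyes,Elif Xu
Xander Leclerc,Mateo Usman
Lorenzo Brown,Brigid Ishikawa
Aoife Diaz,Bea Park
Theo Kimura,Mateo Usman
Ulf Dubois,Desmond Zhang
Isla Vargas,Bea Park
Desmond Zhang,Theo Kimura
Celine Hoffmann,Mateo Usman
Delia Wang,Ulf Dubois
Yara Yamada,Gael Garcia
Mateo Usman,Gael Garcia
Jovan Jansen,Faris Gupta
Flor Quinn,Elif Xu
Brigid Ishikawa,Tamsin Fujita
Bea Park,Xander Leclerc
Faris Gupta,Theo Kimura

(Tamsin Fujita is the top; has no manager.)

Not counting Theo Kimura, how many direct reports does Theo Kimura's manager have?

3

Theo Kimura reports to Mateo Usman. Mateo Usman's other direct reports are Xander Leclerc, Katya Eriksson, Celine Hoffmann — 3 peers.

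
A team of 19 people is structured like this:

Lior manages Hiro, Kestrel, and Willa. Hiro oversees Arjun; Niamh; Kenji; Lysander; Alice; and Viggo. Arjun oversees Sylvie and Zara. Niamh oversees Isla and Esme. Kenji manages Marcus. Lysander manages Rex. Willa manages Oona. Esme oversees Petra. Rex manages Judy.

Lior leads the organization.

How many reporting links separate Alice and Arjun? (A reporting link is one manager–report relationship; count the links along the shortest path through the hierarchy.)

2

Alice is 1 level below Hiro, and Arjun is 1 level below Hiro (their lowest common manager). The shortest path runs up from Alice to Hiro and back down to Arjun: 1 + 1 = 2 links.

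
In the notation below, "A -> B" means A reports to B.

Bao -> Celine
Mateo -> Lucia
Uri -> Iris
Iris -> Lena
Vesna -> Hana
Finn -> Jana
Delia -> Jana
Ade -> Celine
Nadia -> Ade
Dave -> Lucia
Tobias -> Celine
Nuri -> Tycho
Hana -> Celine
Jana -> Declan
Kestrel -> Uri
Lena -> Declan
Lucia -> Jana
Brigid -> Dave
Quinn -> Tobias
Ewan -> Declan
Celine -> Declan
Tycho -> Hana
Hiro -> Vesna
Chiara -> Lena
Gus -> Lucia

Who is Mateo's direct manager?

Lucia

Mateo reports directly to Lucia.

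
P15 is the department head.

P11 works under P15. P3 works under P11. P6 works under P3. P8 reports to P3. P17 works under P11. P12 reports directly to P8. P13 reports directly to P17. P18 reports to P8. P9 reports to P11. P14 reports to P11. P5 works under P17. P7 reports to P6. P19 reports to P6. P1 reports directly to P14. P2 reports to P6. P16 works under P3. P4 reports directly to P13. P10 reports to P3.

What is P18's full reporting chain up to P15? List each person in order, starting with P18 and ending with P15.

P18 reports to P8. P8 reports to P3. P3 reports to P11. P11 reports to P15. P15 is at the top.

P18 -> P8 -> P3 -> P11 -> P15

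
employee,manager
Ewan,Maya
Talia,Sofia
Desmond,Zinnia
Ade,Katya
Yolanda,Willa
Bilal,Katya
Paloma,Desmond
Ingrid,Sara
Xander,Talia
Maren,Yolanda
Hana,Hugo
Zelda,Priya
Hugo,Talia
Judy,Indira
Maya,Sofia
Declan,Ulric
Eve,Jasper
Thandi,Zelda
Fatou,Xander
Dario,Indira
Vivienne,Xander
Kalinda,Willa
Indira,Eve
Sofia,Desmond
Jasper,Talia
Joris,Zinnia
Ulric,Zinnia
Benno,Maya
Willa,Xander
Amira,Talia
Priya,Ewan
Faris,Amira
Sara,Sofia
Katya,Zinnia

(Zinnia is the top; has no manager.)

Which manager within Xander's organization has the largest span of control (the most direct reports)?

Xander

Direct-report counts within Xander's organization: Xander has 3; Willa has 2; Yolanda has 1. The largest is 3, held by Xander.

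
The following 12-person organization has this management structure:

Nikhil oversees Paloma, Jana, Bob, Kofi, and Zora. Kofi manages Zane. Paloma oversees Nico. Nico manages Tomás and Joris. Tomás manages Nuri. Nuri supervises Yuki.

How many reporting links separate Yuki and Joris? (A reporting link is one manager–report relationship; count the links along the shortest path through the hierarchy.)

4

Yuki is 3 levels below Nico, and Joris is 1 level below Nico (their lowest common manager). The shortest path runs up from Yuki to Nico and back down to Joris: 3 + 1 = 4 links.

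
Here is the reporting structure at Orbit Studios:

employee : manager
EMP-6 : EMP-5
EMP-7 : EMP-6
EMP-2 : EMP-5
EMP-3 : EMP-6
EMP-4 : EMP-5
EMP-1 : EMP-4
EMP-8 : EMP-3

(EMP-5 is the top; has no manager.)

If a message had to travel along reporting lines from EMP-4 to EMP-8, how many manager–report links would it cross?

4

EMP-4 is 1 level below EMP-5, and EMP-8 is 3 levels below EMP-5 (their lowest common manager). The shortest path runs up from EMP-4 to EMP-5 and back down to EMP-8: 1 + 3 = 4 links.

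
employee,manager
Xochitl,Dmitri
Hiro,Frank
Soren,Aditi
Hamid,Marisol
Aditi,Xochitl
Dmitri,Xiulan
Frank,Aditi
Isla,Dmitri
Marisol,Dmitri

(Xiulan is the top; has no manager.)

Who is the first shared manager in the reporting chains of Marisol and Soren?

Marisol's chain of managers is Dmitri, Xiulan. Soren's chain of managers is Aditi, Xochitl, Dmitri, Xiulan. The first manager that appears in both chains is Dmitri.

Dmitri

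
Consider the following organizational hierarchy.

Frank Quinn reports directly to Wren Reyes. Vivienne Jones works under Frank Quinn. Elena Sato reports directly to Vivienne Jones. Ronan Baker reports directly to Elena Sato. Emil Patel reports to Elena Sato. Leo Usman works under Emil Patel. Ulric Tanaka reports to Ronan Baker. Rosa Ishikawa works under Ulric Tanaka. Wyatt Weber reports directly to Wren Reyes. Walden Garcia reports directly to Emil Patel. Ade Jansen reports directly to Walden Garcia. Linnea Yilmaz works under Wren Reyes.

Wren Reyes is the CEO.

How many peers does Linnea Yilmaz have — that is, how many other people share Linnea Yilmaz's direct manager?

Linnea Yilmaz reports to Wren Reyes. Wren Reyes's other direct reports are Frank Quinn, Wyatt Weber — 2 peers.

2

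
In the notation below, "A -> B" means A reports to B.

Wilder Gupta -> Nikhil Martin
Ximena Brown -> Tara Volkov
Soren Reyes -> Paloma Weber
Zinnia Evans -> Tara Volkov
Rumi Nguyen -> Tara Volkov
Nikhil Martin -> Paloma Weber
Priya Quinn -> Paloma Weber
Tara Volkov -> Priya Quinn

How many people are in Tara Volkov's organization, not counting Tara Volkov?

3

Tara Volkov directly manages Rumi Nguyen, Zinnia Evans, Ximena Brown. Rumi Nguyen has no reports. Zinnia Evans has no reports. Ximena Brown has no reports. So Tara Volkov's organization is 3 direct reports plus everyone under them: 1 + 1 + 1 = 3.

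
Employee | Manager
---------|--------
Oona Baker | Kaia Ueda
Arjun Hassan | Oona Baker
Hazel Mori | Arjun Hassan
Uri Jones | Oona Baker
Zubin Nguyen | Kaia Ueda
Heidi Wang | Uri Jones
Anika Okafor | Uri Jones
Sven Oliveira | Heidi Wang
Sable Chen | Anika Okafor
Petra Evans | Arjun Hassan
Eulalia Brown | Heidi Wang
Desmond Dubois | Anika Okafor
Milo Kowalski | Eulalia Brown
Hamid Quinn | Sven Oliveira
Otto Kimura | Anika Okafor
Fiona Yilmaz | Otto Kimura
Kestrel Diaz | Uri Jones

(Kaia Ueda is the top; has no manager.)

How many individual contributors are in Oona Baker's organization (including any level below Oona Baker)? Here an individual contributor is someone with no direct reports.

The people in Oona Baker's organization with no one reporting to them are Kestrel Diaz, Fiona Yilmaz, Desmond Dubois, Sable Chen, Milo Kowalski, Hamid Quinn, Petra Evans, Hazel Mori. That is 8.

8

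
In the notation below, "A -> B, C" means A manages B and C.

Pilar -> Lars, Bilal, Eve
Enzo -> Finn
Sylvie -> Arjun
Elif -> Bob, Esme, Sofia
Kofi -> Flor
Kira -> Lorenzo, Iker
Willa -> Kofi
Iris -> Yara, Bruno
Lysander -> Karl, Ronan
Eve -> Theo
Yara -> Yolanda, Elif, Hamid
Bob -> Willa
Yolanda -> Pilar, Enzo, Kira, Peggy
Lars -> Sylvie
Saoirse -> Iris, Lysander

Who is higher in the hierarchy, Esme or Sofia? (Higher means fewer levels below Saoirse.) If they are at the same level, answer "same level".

same level

Both Esme and Sofia are 4 levels below Saoirse.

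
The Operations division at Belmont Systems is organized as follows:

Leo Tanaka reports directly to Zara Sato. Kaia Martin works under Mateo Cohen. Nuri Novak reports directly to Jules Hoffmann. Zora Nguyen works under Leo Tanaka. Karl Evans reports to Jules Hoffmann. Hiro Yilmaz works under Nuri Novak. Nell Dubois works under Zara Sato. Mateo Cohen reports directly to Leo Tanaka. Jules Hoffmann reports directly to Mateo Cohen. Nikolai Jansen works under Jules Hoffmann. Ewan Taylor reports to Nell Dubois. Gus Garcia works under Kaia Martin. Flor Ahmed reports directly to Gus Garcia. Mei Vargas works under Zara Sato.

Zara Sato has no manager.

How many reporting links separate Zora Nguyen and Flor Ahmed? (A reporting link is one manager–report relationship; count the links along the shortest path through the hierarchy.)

Zora Nguyen is 1 level below Leo Tanaka, and Flor Ahmed is 4 levels below Leo Tanaka (their lowest common manager). The shortest path runs up from Zora Nguyen to Leo Tanaka and back down to Flor Ahmed: 1 + 4 = 5 links.

5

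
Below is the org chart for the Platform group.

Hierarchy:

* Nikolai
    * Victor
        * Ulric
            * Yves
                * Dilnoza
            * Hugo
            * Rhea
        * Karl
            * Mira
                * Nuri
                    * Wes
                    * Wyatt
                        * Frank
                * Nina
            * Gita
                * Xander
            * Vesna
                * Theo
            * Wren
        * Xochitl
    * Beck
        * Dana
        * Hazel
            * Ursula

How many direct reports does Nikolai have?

2

Nikolai directly manages Victor, Beck. That is 2 direct reports.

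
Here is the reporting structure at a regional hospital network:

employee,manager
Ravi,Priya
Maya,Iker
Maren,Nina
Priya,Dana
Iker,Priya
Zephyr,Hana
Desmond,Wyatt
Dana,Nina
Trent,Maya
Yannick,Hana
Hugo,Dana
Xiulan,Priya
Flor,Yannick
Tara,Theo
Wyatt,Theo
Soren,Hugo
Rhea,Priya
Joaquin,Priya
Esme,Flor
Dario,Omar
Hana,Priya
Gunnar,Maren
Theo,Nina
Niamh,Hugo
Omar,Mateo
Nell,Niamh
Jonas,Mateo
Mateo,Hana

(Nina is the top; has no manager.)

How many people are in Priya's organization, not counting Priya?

Priya directly manages Rhea, Iker, Hana, Joaquin, Xiulan, Ravi. Rhea has no reports. Under Iker: Maya, Trent (2). Under Hana: Zephyr, Yannick, Flor, Esme, Mateo, Jonas, Omar, Dario (8). Joaquin has no reports. Xiulan has no reports. Ravi has no reports. So Priya's organization is 6 direct reports plus everyone under them: 1 + 3 + 9 + 1 + 1 + 1 = 16.

16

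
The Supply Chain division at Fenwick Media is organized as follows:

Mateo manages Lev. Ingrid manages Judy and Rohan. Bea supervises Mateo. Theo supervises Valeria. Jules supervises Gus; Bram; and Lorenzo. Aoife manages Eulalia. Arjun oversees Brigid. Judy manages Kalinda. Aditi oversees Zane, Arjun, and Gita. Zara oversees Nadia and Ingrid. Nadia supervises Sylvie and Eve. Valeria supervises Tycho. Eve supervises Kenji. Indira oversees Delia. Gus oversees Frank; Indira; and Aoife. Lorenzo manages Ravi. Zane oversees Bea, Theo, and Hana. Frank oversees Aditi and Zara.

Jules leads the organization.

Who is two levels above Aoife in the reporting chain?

Jules

Aoife reports to Gus, and Gus reports to Jules. So Aoife's skip-level manager is Jules.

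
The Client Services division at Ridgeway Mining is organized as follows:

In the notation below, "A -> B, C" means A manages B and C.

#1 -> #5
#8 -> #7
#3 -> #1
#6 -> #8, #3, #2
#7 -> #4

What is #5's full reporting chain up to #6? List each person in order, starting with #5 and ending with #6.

#5 reports to #1. #1 reports to #3. #3 reports to #6. #6 is at the top.

#5 -> #1 -> #3 -> #6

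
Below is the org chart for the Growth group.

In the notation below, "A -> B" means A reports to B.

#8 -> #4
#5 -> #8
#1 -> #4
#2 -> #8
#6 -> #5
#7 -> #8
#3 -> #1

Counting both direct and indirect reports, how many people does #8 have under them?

#8 directly manages #5, #2, #7. Under #5: #6 (1). #2 has no reports. #7 has no reports. So #8's organization is 3 direct reports plus everyone under them: 2 + 1 + 1 = 4.

4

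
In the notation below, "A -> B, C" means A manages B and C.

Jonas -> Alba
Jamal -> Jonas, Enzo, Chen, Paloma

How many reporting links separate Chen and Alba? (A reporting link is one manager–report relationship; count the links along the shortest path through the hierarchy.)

3

Chen is 1 level below Jamal, and Alba is 2 levels below Jamal (their lowest common manager). The shortest path runs up from Chen to Jamal and back down to Alba: 1 + 2 = 3 links.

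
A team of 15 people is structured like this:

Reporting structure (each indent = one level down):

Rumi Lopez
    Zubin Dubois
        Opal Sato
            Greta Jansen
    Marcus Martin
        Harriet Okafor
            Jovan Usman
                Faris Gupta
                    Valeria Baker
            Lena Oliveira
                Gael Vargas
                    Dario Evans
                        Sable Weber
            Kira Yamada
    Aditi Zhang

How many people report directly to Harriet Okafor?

Harriet Okafor directly manages Jovan Usman, Lena Oliveira, Kira Yamada. That is 3 direct reports.

3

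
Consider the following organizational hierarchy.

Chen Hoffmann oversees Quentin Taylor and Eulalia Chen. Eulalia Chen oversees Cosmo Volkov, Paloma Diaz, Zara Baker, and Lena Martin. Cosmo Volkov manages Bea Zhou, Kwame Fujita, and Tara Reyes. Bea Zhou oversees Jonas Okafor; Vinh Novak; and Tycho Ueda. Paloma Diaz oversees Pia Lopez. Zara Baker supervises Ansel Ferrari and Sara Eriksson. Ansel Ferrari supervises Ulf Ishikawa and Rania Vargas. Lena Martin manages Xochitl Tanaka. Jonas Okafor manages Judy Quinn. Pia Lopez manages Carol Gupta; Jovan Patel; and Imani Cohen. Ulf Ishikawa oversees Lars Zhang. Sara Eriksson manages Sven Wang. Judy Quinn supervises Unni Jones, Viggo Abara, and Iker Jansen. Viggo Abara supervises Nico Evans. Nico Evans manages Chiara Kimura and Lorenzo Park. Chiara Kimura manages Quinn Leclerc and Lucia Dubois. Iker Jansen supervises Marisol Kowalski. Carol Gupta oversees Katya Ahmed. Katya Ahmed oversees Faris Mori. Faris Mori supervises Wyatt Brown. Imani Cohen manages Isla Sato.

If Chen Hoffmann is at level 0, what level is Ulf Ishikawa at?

Chain from Ulf Ishikawa up to Chen Hoffmann: Ulf Ishikawa → Ansel Ferrari → Zara Baker → Eulalia Chen → Chen Hoffmann. That is 4 steps up, so Ulf Ishikawa is 4 levels below Chen Hoffmann.

4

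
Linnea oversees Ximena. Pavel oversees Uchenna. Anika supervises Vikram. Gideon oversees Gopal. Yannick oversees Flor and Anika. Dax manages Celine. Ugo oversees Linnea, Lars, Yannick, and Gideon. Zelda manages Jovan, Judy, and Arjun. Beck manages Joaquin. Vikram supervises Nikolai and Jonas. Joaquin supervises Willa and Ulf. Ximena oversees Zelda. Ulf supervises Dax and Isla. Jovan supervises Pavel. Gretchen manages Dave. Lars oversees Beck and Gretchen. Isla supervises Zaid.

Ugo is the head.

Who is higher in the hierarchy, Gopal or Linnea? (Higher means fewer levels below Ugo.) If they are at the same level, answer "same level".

Gopal is 2 levels below Ugo; Linnea is 1. Linnea is higher.

Linnea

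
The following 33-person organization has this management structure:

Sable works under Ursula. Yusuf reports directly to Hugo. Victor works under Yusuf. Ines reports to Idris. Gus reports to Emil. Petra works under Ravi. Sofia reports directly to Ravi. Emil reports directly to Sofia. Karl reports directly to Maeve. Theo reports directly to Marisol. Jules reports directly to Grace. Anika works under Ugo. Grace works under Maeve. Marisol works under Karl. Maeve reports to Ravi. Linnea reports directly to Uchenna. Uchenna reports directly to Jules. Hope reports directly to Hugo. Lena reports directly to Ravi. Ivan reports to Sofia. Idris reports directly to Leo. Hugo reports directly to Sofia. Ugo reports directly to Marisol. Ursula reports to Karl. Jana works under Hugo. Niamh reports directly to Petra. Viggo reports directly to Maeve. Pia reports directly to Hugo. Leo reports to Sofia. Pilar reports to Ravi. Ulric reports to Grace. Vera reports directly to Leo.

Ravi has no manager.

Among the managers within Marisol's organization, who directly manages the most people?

Direct-report counts within Marisol's organization: Marisol has 2; Ugo has 1. The largest is 2, held by Marisol.

Marisol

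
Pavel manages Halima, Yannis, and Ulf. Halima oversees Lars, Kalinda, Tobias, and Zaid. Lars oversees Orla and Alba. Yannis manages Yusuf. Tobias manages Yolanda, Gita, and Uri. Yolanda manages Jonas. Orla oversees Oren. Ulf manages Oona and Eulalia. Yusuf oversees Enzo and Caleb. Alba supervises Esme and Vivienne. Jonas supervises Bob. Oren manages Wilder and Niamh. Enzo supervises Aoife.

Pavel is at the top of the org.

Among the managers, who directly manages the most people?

Direct-report counts: Pavel has 3; Ulf has 2; Yannis has 1; Yusuf has 2; Enzo has 1; Halima has 4; Tobias has 3; Yolanda has 1; Jonas has 1; Lars has 2; Alba has 2; Orla has 1; Oren has 2. The largest is 4, held by Halima.

Halima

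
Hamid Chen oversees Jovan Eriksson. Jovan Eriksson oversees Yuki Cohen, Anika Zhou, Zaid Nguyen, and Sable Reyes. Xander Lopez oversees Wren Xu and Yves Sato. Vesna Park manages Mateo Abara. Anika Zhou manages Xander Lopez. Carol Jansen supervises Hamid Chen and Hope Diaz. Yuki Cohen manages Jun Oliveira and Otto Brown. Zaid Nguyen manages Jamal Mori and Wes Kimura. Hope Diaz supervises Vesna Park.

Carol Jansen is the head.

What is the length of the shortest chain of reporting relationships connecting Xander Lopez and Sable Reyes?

3

Xander Lopez is 2 levels below Jovan Eriksson, and Sable Reyes is 1 level below Jovan Eriksson (their lowest common manager). The shortest path runs up from Xander Lopez to Jovan Eriksson and back down to Sable Reyes: 2 + 1 = 3 links.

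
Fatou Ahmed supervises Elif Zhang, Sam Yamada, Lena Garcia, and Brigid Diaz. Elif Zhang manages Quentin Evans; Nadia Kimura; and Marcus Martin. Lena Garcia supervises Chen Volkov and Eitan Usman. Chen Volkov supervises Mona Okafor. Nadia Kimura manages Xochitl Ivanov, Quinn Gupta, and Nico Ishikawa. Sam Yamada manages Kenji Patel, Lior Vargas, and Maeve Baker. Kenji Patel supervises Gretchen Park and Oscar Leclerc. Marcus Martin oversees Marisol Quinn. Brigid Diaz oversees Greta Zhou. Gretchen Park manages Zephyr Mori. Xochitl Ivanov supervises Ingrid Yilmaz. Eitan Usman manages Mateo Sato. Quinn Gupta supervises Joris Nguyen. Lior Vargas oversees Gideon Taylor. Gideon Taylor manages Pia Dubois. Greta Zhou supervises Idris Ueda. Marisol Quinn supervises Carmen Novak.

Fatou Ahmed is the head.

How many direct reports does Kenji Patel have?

Kenji Patel directly manages Gretchen Park, Oscar Leclerc. That is 2 direct reports.

2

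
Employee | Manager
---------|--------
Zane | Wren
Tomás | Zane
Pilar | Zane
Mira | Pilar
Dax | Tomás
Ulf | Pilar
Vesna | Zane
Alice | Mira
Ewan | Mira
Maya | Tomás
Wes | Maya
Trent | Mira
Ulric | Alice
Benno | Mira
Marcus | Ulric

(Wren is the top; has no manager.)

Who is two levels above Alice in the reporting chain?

Pilar

Alice reports to Mira, and Mira reports to Pilar. So Alice's skip-level manager is Pilar.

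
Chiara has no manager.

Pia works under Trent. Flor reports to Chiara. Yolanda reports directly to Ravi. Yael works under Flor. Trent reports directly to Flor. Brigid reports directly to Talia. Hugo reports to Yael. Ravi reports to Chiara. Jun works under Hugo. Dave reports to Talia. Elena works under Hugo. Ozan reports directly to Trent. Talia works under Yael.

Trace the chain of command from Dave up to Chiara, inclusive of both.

Dave reports to Talia. Talia reports to Yael. Yael reports to Flor. Flor reports to Chiara. Chiara is at the top.

Dave -> Talia -> Yael -> Flor -> Chiara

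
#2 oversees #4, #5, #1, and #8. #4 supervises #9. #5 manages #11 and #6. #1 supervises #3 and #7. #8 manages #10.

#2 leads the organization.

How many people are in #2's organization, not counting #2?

#2 directly manages #4, #5, #1, #8. Under #4: #9 (1). Under #5: #6, #11 (2). Under #1: #7, #3 (2). Under #8: #10 (1). So #2's organization is 4 direct reports plus everyone under them: 2 + 3 + 3 + 2 = 10.

10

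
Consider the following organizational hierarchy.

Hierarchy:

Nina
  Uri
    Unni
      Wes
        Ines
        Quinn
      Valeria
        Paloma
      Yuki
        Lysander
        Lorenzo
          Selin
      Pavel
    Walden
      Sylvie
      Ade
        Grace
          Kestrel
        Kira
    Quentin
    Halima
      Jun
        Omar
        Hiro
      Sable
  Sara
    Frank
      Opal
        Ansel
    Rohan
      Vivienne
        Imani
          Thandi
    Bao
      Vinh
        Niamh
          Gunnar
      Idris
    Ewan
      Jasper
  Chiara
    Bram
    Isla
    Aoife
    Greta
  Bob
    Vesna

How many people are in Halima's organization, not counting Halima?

Halima directly manages Jun, Sable. Under Jun: Hiro, Omar (2). Sable has no reports. So Halima's organization is 2 direct reports plus everyone under them: 3 + 1 = 4.

4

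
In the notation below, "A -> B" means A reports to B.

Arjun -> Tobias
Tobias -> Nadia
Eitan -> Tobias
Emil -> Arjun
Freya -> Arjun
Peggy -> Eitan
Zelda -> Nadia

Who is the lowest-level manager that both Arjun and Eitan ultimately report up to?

Tobias

Arjun's chain of managers is Tobias, Nadia. Eitan's chain of managers is Tobias, Nadia. The first manager that appears in both chains is Tobias.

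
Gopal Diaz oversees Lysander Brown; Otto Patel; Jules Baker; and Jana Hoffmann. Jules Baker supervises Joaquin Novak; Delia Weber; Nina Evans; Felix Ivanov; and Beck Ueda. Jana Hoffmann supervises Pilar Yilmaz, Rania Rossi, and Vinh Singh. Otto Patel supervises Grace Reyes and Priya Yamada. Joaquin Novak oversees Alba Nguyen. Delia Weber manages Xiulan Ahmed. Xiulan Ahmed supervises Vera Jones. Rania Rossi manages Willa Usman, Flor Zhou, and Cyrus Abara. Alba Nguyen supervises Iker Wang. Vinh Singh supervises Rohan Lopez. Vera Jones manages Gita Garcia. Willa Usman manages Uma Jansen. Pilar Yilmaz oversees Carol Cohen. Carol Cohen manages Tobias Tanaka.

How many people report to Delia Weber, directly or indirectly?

Delia Weber directly manages Xiulan Ahmed. Under Xiulan Ahmed: Vera Jones, Gita Garcia (2). That's 3 in total.

3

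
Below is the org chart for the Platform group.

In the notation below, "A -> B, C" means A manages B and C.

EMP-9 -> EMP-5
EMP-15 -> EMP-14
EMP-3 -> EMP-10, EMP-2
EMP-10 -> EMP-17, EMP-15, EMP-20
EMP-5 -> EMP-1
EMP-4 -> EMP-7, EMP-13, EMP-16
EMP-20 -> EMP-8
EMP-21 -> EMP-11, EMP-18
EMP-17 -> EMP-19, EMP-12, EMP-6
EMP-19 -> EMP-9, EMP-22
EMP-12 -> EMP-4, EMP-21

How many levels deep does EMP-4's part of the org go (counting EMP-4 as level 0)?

The longest chain under EMP-4 runs EMP-4 → EMP-16, which is 1 level below EMP-4.

1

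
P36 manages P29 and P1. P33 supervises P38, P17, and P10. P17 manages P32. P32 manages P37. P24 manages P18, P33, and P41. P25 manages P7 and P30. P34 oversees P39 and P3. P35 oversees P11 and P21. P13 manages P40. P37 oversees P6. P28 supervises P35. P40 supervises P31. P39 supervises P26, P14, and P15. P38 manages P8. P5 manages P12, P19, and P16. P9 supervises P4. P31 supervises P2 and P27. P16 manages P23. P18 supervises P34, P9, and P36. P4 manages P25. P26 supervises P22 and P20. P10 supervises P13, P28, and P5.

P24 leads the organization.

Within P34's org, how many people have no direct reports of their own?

5

The people in P34's organization with no one reporting to them are P3, P14, P15, P20, P22. That is 5.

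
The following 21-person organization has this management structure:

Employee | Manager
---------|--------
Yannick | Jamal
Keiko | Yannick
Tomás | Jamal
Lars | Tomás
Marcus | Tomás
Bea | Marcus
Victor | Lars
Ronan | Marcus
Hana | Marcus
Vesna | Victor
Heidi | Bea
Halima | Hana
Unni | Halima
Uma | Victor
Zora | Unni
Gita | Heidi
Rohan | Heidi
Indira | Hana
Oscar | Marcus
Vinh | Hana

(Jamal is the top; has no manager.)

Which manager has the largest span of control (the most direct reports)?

Marcus

Direct-report counts: Jamal has 2; Tomás has 2; Marcus has 4; Hana has 3; Halima has 1; Unni has 1; Bea has 1; Heidi has 2; Lars has 1; Victor has 2; Yannick has 1. The largest is 4, held by Marcus.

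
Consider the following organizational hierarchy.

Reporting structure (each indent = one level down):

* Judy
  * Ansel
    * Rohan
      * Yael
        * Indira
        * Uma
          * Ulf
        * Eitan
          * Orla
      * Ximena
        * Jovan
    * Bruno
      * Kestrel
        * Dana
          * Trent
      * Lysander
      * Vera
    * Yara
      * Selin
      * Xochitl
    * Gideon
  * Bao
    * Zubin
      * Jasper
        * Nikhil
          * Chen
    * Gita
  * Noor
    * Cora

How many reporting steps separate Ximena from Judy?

3

Chain from Ximena up to Judy: Ximena → Rohan → Ansel → Judy. That is 3 steps up, so Ximena is 3 levels below Judy.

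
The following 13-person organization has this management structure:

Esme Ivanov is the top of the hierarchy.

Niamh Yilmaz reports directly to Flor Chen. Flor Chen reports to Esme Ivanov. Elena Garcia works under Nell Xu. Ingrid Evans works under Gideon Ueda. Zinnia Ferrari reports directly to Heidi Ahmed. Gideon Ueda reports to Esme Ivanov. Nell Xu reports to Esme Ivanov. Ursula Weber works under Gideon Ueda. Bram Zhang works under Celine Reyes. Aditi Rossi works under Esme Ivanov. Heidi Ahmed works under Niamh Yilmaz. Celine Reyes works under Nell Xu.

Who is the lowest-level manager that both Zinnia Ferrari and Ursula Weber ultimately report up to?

Zinnia Ferrari's chain of managers is Heidi Ahmed, Niamh Yilmaz, Flor Chen, Esme Ivanov. Ursula Weber's chain of managers is Gideon Ueda, Esme Ivanov. The first manager that appears in both chains is Esme Ivanov.

Esme Ivanov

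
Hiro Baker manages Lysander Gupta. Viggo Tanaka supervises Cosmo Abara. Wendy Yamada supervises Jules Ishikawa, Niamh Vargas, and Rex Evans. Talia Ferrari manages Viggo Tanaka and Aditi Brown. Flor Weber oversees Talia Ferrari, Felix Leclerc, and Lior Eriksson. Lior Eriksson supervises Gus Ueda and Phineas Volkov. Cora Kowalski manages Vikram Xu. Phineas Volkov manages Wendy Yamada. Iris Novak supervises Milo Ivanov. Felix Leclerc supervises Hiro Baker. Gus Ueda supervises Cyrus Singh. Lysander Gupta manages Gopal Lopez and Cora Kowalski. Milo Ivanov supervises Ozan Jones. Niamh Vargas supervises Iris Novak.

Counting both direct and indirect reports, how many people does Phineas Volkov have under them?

7

Phineas Volkov directly manages Wendy Yamada. Under Wendy Yamada: Rex Evans, Jules Ishikawa, Niamh Vargas, Iris Novak, Milo Ivanov, Ozan Jones (6). That's 7 in total.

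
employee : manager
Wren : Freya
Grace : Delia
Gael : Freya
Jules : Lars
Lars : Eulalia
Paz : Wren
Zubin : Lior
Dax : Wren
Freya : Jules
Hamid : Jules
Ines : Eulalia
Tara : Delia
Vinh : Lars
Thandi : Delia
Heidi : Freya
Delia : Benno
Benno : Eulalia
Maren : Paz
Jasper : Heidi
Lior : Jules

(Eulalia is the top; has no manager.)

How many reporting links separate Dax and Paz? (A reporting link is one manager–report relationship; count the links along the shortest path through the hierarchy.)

Dax is 1 level below Wren, and Paz is 1 level below Wren (their lowest common manager). The shortest path runs up from Dax to Wren and back down to Paz: 1 + 1 = 2 links.

2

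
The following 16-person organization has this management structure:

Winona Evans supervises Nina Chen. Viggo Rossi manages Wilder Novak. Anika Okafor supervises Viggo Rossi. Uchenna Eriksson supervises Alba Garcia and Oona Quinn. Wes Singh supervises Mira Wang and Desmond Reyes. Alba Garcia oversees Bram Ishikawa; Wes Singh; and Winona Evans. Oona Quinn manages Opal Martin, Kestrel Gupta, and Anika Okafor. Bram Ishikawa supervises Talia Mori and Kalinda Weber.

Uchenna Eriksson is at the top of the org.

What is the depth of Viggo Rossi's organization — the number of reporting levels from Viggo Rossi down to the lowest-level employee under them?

1

The longest chain under Viggo Rossi runs Viggo Rossi → Wilder Novak, which is 1 level below Viggo Rossi.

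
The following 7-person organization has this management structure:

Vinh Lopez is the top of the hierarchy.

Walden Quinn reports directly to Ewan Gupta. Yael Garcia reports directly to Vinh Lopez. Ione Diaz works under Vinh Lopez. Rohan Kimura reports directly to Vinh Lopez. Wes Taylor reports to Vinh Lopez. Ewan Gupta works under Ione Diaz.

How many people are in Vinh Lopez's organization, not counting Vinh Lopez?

6

Vinh Lopez directly manages Yael Garcia, Ione Diaz, Wes Taylor, Rohan Kimura. Yael Garcia has no reports. Under Ione Diaz: Ewan Gupta, Walden Quinn (2). Wes Taylor has no reports. Rohan Kimura has no reports. So Vinh Lopez's organization is 4 direct reports plus everyone under them: 1 + 3 + 1 + 1 = 6.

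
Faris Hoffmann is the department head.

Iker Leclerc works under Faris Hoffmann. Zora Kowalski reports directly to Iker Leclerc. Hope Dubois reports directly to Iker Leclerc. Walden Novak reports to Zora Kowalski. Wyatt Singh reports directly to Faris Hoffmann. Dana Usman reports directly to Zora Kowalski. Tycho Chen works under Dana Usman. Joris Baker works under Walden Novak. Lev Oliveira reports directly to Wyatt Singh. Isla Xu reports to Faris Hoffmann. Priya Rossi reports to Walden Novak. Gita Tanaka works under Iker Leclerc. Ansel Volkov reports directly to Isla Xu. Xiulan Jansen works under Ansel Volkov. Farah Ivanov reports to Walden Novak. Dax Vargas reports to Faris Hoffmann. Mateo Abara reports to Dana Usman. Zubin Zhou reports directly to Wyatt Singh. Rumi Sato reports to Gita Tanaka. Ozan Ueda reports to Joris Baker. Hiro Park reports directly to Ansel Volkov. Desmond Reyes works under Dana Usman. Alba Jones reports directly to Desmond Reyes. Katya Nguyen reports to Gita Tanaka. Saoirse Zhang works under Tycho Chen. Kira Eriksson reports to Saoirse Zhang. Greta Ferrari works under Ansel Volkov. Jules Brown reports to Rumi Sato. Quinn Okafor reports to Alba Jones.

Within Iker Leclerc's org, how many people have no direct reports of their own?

The people in Iker Leclerc's organization with no one reporting to them are Katya Nguyen, Jules Brown, Hope Dubois, Quinn Okafor, Mateo Abara, Kira Eriksson, Farah Ivanov, Priya Rossi, Ozan Ueda. That is 9.

9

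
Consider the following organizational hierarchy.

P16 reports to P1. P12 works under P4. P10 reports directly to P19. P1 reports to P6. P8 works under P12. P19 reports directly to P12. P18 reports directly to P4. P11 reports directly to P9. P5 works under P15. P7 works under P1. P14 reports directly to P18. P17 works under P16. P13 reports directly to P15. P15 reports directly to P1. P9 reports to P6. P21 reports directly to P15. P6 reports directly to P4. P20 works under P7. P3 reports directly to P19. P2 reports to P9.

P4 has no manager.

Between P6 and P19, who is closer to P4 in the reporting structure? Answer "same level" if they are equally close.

P6 is 1 level below P4; P19 is 2. P6 is higher.

P6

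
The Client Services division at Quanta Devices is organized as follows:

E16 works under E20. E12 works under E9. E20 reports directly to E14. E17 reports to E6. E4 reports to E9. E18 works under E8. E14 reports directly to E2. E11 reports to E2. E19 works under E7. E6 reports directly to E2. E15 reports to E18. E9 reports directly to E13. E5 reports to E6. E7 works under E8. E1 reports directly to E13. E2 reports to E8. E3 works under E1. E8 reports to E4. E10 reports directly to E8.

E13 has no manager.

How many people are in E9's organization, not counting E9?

16

E9 directly manages E4, E12. Under E4: E8, E10, E18, E15, E7, E19, E2, E11, E6, E17, E5, E14, E20, E16 (14). E12 has no reports. So E9's organization is 2 direct reports plus everyone under them: 15 + 1 = 16.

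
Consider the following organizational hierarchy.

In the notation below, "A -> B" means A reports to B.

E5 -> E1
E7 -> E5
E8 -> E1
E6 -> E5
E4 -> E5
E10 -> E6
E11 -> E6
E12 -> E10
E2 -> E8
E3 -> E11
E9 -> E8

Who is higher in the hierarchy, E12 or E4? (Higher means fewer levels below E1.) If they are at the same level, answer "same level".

E4

E12 is 4 levels below E1; E4 is 2. E4 is higher.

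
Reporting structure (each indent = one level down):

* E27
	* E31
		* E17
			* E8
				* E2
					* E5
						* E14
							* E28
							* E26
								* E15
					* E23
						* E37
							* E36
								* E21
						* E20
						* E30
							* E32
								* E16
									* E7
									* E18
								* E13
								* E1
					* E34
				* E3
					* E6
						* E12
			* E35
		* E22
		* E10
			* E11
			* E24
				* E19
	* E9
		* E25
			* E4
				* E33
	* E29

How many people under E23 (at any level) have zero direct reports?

The people in E23's organization with no one reporting to them are E1, E13, E18, E7, E20, E21. That is 6.

6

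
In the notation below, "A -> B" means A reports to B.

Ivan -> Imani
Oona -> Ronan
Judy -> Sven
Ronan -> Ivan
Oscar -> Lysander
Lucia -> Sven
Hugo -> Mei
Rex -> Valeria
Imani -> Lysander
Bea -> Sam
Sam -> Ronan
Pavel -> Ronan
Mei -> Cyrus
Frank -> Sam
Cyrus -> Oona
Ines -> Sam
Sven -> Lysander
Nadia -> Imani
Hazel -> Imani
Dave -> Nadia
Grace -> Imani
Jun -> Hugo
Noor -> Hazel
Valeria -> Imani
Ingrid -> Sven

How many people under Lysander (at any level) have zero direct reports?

13

The people in Lysander's organization with no one reporting to them are Judy, Lucia, Ingrid, Oscar, Grace, Noor, Rex, Dave, Frank, Bea, Ines, Pavel, Jun. That is 13.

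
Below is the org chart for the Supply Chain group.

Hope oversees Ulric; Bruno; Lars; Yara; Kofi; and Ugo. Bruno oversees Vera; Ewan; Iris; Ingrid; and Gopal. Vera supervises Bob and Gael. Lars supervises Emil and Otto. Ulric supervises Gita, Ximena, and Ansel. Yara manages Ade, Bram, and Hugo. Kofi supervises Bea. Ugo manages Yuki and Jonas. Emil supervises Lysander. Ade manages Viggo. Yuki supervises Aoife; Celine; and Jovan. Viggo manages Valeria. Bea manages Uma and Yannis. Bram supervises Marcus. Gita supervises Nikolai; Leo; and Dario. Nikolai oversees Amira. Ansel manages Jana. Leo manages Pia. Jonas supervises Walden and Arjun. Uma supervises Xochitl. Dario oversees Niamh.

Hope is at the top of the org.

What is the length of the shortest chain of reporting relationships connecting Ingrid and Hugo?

Ingrid is 2 levels below Hope, and Hugo is 2 levels below Hope (their lowest common manager). The shortest path runs up from Ingrid to Hope and back down to Hugo: 2 + 2 = 4 links.

4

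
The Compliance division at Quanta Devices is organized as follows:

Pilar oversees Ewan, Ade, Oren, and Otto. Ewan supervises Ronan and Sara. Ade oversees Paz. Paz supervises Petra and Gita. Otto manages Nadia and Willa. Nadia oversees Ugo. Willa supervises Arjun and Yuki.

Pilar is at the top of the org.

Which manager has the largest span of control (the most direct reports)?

Pilar

Direct-report counts: Pilar has 4; Otto has 2; Willa has 2; Nadia has 1; Ade has 1; Paz has 2; Ewan has 2. The largest is 4, held by Pilar.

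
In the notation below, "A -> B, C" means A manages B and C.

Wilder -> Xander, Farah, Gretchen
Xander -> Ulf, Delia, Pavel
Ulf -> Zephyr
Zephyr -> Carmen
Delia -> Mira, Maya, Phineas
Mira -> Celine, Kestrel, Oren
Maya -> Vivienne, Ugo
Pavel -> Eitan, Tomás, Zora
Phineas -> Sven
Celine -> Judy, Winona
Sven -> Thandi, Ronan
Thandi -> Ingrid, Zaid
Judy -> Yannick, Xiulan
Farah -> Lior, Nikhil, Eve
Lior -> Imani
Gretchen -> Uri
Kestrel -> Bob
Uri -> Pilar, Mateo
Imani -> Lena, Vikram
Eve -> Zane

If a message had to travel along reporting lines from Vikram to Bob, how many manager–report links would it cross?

Vikram is 4 levels below Wilder, and Bob is 5 levels below Wilder (their lowest common manager). The shortest path runs up from Vikram to Wilder and back down to Bob: 4 + 5 = 9 links.

9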